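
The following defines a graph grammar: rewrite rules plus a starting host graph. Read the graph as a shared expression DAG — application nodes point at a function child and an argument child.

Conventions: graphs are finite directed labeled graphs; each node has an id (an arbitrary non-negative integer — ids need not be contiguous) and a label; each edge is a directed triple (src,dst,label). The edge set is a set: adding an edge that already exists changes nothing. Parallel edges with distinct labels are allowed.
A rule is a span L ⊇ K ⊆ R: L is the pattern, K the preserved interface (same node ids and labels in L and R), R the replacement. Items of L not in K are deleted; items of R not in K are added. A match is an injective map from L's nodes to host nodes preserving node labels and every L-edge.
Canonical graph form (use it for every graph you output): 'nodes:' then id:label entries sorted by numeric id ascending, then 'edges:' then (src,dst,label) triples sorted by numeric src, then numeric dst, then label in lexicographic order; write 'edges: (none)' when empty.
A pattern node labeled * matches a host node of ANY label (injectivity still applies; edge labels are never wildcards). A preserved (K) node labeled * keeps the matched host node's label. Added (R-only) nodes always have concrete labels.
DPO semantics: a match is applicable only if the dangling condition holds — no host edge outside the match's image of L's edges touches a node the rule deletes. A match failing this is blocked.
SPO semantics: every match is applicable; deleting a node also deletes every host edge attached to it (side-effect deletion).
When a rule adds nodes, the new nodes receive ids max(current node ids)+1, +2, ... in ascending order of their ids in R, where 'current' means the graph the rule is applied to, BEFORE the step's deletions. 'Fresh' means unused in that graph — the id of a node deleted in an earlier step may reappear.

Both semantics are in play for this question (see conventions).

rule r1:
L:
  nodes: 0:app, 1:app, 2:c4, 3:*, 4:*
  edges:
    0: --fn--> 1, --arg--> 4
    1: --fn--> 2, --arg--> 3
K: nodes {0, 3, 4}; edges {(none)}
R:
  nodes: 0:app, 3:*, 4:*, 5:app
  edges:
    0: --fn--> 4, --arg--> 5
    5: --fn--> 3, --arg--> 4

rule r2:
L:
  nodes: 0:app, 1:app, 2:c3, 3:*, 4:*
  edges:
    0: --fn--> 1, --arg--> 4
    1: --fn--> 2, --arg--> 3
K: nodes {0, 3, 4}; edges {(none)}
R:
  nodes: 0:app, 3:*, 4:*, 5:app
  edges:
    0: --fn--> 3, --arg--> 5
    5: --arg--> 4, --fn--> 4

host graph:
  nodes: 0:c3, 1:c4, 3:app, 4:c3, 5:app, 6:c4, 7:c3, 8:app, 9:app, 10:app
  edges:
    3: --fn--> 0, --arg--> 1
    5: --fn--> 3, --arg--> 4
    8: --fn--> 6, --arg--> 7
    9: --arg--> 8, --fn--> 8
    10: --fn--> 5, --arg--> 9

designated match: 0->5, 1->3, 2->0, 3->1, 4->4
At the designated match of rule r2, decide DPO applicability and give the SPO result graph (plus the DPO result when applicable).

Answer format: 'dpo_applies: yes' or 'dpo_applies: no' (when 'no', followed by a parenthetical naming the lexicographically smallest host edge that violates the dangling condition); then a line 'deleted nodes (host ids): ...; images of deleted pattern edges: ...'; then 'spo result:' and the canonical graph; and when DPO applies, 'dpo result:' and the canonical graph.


dpo_applies: yes
deleted nodes (host ids): 0, 3; images of deleted pattern edges: (3,0,fn); (3,1,arg); (5,3,fn); (5,4,arg)
spo result:
nodes: 1:c4, 4:c3, 5:app, 6:c4, 7:c3, 8:app, 9:app, 10:app, 11:app
edges: (5,1,fn); (5,11,arg); (8,6,fn); (8,7,arg); (9,8,arg); (9,8,fn); (10,5,fn); (10,9,arg); (11,4,arg); (11,4,fn)
dpo result:
nodes: 1:c4, 4:c3, 5:app, 6:c4, 7:c3, 8:app, 9:app, 10:app, 11:app
edges: (5,1,fn); (5,11,arg); (8,6,fn); (8,7,arg); (9,8,arg); (9,8,fn); (10,5,fn); (10,9,arg); (11,4,arg); (11,4,fn)


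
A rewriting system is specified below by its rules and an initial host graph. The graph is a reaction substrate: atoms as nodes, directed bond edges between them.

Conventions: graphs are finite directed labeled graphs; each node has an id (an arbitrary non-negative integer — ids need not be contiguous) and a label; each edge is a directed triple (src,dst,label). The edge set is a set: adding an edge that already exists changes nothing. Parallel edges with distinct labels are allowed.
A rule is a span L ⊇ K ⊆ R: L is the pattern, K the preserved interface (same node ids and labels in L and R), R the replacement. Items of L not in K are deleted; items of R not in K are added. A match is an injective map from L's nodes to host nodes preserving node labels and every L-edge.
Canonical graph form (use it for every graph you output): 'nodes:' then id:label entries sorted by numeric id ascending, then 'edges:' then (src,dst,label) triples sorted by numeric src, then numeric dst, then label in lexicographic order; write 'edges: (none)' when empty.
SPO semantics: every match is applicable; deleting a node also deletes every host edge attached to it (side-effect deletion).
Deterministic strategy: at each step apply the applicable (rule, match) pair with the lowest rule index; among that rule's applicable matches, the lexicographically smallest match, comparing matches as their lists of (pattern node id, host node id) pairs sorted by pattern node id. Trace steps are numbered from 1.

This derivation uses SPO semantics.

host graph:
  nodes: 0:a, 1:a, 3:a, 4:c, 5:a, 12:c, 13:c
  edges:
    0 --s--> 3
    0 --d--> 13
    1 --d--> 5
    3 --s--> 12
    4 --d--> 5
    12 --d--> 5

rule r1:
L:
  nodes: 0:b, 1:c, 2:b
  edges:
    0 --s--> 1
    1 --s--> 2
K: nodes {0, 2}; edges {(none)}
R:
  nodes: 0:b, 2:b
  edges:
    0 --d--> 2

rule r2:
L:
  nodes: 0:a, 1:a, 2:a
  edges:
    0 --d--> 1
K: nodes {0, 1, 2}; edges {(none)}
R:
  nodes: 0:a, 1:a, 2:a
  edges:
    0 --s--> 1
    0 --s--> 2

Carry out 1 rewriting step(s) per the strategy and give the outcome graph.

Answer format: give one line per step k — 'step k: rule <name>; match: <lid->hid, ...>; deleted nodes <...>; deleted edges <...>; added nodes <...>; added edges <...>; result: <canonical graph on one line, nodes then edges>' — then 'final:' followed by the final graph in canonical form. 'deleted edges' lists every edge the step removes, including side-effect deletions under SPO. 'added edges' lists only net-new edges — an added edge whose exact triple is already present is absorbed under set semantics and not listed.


step 1: rule r2; match: 0->1, 1->5, 2->0; deleted nodes (none); deleted edges (1,5,d); added nodes (none); added edges (1,0,s); (1,5,s); result: nodes: 0:a, 1:a, 3:a, 4:c, 5:a, 12:c, 13:c edges: (0,3,s); (0,13,d); (1,0,s); (1,5,s); (3,12,s); (4,5,d); (12,5,d)
final:
nodes: 0:a, 1:a, 3:a, 4:c, 5:a, 12:c, 13:c
edges: (0,3,s); (0,13,d); (1,0,s); (1,5,s); (3,12,s); (4,5,d); (12,5,d)


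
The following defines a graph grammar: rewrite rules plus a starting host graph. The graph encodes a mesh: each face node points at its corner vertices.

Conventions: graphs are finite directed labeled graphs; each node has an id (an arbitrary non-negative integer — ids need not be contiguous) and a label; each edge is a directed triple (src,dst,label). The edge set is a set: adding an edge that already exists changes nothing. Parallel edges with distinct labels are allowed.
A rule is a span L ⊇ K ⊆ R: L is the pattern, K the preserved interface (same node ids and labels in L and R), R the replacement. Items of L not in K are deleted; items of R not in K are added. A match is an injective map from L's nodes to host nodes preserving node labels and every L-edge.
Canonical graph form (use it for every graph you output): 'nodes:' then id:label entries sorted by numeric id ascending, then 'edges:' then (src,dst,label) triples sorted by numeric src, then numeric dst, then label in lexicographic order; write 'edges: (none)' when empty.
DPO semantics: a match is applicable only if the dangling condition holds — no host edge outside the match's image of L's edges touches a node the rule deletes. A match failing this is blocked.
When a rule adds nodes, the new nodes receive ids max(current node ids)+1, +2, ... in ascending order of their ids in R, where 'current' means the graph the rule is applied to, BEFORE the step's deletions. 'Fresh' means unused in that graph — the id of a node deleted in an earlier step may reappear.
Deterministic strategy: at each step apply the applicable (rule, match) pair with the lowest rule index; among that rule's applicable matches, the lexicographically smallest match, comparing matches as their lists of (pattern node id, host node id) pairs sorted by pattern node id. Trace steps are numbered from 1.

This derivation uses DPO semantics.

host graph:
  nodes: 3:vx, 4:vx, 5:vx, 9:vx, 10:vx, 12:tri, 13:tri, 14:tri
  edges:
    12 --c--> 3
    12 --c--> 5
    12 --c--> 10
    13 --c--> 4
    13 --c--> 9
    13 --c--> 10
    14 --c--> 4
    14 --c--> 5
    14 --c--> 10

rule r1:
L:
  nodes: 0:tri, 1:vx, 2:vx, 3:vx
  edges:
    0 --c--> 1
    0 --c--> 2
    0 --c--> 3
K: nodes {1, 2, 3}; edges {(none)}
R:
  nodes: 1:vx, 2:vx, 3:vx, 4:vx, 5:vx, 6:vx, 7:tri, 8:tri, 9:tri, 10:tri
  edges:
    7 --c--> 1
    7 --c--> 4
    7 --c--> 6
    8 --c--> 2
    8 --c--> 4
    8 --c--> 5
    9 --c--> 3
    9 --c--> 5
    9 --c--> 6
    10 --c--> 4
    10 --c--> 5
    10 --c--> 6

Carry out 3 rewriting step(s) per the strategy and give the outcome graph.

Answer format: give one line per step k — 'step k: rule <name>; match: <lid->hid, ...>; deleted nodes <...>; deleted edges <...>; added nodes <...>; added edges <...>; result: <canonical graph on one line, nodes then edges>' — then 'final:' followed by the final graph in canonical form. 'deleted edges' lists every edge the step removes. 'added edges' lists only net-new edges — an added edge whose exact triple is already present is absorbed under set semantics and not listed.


step 1: rule r1; match: 0->12, 1->3, 2->5, 3->10; deleted nodes 12; deleted edges (12,3,c); (12,5,c); (12,10,c); added nodes 15, 16, 17, 18, 19, 20, 21; added edges (18,3,c); (18,15,c); (18,17,c); (19,5,c); (19,15,c); (19,16,c); (20,10,c); (20,16,c); (20,17,c); (21,15,c); (21,16,c); (21,17,c); result: nodes: 3:vx, 4:vx, 5:vx, 9:vx, 10:vx, 13:tri, 14:tri, 15:vx, 16:vx, 17:vx, 18:tri, 19:tri, 20:tri, 21:tri edges: (13,4,c); (13,9,c); (13,10,c); (14,4,c); (14,5,c); (14,10,c); (18,3,c); (18,15,c); (18,17,c); (19,5,c); (19,15,c); (19,16,c); (20,10,c); (20,16,c); (20,17,c); (21,15,c); (21,16,c); (21,17,c)
step 2: rule r1; match: 0->13, 1->4, 2->9, 3->10; deleted nodes 13; deleted edges (13,4,c); (13,9,c); (13,10,c); added nodes 22, 23, 24, 25, 26, 27, 28; added edges (25,4,c); (25,22,c); (25,24,c); (26,9,c); (26,22,c); (26,23,c); (27,10,c); (27,23,c); (27,24,c); (28,22,c); (28,23,c); (28,24,c); result: nodes: 3:vx, 4:vx, 5:vx, 9:vx, 10:vx, 14:tri, 15:vx, 16:vx, 17:vx, 18:tri, 19:tri, 20:tri, 21:tri, 22:vx, 23:vx, 24:vx, 25:tri, 26:tri, 27:tri, 28:tri edges: (14,4,c); (14,5,c); (14,10,c); (18,3,c); (18,15,c); (18,17,c); (19,5,c); (19,15,c); (19,16,c); (20,10,c); (20,16,c); (20,17,c); (21,15,c); (21,16,c); (21,17,c); (25,4,c); (25,22,c); (25,24,c); (26,9,c); (26,22,c); (26,23,c); (27,10,c); (27,23,c); (27,24,c); (28,22,c); (28,23,c); (28,24,c)
step 3: rule r1; match: 0->14, 1->4, 2->5, 3->10; deleted nodes 14; deleted edges (14,4,c); (14,5,c); (14,10,c); added nodes 29, 30, 31, 32, 33, 34, 35; added edges (32,4,c); (32,29,c); (32,31,c); (33,5,c); (33,29,c); (33,30,c); (34,10,c); (34,30,c); (34,31,c); (35,29,c); (35,30,c); (35,31,c); result: nodes: 3:vx, 4:vx, 5:vx, 9:vx, 10:vx, 15:vx, 16:vx, 17:vx, 18:tri, 19:tri, 20:tri, 21:tri, 22:vx, 23:vx, 24:vx, 25:tri, 26:tri, 27:tri, 28:tri, 29:vx, 30:vx, 31:vx, 32:tri, 33:tri, 34:tri, 35:tri edges: (18,3,c); (18,15,c); (18,17,c); (19,5,c); (19,15,c); (19,16,c); (20,10,c); (20,16,c); (20,17,c); (21,15,c); (21,16,c); (21,17,c); (25,4,c); (25,22,c); (25,24,c); (26,9,c); (26,22,c); (26,23,c); (27,10,c); (27,23,c); (27,24,c); (28,22,c); (28,23,c); (28,24,c); (32,4,c); (32,29,c); (32,31,c); (33,5,c); (33,29,c); (33,30,c); (34,10,c); (34,30,c); (34,31,c); (35,29,c); (35,30,c); (35,31,c)
final:
nodes: 3:vx, 4:vx, 5:vx, 9:vx, 10:vx, 15:vx, 16:vx, 17:vx, 18:tri, 19:tri, 20:tri, 21:tri, 22:vx, 23:vx, 24:vx, 25:tri, 26:tri, 27:tri, 28:tri, 29:vx, 30:vx, 31:vx, 32:tri, 33:tri, 34:tri, 35:tri
edges: (18,3,c); (18,15,c); (18,17,c); (19,5,c); (19,15,c); (19,16,c); (20,10,c); (20,16,c); (20,17,c); (21,15,c); (21,16,c); (21,17,c); (25,4,c); (25,22,c); (25,24,c); (26,9,c); (26,22,c); (26,23,c); (27,10,c); (27,23,c); (27,24,c); (28,22,c); (28,23,c); (28,24,c); (32,4,c); (32,29,c); (32,31,c); (33,5,c); (33,29,c); (33,30,c); (34,10,c); (34,30,c); (34,31,c); (35,29,c); (35,30,c); (35,31,c)


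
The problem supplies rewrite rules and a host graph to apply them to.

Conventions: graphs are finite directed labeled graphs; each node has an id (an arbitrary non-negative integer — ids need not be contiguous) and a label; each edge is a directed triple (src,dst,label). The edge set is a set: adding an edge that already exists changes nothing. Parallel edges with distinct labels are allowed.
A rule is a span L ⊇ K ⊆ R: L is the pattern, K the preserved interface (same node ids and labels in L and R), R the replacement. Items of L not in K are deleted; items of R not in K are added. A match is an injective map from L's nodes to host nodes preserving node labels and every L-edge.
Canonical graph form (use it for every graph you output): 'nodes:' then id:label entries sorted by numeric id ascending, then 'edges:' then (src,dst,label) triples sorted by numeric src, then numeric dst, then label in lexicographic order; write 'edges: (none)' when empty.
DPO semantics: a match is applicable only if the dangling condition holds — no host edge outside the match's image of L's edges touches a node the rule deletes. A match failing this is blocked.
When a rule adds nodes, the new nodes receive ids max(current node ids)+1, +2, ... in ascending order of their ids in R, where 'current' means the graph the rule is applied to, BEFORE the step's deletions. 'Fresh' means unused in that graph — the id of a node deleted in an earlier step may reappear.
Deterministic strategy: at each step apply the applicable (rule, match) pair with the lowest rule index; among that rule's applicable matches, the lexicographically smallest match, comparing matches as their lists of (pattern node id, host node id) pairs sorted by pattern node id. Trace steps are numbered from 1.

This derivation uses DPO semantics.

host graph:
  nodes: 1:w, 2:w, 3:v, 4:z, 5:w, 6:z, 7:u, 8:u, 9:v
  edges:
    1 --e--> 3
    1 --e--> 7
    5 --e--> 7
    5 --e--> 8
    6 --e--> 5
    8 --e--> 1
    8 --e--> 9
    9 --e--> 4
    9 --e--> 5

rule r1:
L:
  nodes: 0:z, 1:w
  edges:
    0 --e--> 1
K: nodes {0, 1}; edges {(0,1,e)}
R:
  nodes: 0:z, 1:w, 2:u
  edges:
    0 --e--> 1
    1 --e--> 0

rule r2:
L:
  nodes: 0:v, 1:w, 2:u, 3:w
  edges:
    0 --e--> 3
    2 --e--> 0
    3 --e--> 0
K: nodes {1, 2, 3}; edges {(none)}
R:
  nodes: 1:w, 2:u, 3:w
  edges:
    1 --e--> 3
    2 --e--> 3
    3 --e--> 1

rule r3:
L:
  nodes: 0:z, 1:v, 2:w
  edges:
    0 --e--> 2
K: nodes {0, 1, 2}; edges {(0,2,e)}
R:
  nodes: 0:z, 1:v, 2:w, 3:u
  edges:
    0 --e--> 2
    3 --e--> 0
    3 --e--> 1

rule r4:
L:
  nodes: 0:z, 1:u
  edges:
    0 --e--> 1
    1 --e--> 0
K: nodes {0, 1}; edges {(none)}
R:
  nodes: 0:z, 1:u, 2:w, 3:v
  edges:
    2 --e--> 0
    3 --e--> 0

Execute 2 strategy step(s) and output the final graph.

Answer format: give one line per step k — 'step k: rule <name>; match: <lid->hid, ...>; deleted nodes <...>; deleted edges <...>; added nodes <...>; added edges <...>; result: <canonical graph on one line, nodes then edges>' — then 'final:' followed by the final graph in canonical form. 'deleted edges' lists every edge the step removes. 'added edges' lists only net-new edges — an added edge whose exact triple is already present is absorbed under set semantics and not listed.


step 1: rule r1; match: 0->6, 1->5; deleted nodes (none); deleted edges (none); added nodes 10; added edges (5,6,e); result: nodes: 1:w, 2:w, 3:v, 4:z, 5:w, 6:z, 7:u, 8:u, 9:v, 10:u edges: (1,3,e); (1,7,e); (5,6,e); (5,7,e); (5,8,e); (6,5,e); (8,1,e); (8,9,e); (9,4,e); (9,5,e)
step 2: rule r1; match: 0->6, 1->5; deleted nodes (none); deleted edges (none); added nodes 11; added edges (none); result: nodes: 1:w, 2:w, 3:v, 4:z, 5:w, 6:z, 7:u, 8:u, 9:v, 10:u, 11:u edges: (1,3,e); (1,7,e); (5,6,e); (5,7,e); (5,8,e); (6,5,e); (8,1,e); (8,9,e); (9,4,e); (9,5,e)
final:
nodes: 1:w, 2:w, 3:v, 4:z, 5:w, 6:z, 7:u, 8:u, 9:v, 10:u, 11:u
edges: (1,3,e); (1,7,e); (5,6,e); (5,7,e); (5,8,e); (6,5,e); (8,1,e); (8,9,e); (9,4,e); (9,5,e)


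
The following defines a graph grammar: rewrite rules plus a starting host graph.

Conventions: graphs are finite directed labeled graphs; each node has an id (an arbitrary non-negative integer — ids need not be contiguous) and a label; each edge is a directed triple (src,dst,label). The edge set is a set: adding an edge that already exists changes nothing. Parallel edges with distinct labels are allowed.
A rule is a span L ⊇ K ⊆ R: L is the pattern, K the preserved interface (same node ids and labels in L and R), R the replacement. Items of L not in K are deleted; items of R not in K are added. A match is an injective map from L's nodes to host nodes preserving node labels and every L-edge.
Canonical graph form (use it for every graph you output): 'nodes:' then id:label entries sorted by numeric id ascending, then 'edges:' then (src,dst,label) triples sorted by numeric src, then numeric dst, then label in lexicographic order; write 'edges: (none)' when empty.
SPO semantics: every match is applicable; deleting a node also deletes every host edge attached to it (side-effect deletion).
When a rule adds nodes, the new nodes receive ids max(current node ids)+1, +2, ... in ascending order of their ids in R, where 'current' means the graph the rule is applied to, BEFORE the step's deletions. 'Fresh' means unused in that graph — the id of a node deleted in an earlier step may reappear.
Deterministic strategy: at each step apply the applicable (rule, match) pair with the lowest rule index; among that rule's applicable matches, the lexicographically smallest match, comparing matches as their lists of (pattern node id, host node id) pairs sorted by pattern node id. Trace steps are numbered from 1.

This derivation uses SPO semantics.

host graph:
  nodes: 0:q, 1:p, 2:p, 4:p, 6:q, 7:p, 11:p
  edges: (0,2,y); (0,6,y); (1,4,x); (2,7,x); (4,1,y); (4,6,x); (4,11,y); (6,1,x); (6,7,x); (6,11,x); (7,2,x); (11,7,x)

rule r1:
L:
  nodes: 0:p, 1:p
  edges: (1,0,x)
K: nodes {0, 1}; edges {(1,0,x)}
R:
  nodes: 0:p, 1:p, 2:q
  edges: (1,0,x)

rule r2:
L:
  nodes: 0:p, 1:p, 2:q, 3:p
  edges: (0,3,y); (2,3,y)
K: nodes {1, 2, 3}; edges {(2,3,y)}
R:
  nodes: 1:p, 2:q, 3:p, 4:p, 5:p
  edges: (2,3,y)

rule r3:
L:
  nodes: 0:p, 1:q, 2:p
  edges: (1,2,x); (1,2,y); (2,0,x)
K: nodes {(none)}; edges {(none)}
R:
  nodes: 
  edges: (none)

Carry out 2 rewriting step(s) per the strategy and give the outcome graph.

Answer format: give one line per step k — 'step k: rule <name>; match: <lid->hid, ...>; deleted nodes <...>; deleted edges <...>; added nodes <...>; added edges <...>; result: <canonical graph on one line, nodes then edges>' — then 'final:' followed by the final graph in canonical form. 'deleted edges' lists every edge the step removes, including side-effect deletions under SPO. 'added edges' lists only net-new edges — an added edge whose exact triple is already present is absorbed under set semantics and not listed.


step 1: rule r1; match: 0->2, 1->7; deleted nodes (none); deleted edges (none); added nodes 12; added edges (none); result: nodes: 0:q, 1:p, 2:p, 4:p, 6:q, 7:p, 11:p, 12:q edges: (0,2,y); (0,6,y); (1,4,x); (2,7,x); (4,1,y); (4,6,x); (4,11,y); (6,1,x); (6,7,x); (6,11,x); (7,2,x); (11,7,x)
step 2: rule r1; match: 0->2, 1->7; deleted nodes (none); deleted edges (none); added nodes 13; added edges (none); result: nodes: 0:q, 1:p, 2:p, 4:p, 6:q, 7:p, 11:p, 12:q, 13:q edges: (0,2,y); (0,6,y); (1,4,x); (2,7,x); (4,1,y); (4,6,x); (4,11,y); (6,1,x); (6,7,x); (6,11,x); (7,2,x); (11,7,x)
final:
nodes: 0:q, 1:p, 2:p, 4:p, 6:q, 7:p, 11:p, 12:q, 13:q
edges: (0,2,y); (0,6,y); (1,4,x); (2,7,x); (4,1,y); (4,6,x); (4,11,y); (6,1,x); (6,7,x); (6,11,x); (7,2,x); (11,7,x)


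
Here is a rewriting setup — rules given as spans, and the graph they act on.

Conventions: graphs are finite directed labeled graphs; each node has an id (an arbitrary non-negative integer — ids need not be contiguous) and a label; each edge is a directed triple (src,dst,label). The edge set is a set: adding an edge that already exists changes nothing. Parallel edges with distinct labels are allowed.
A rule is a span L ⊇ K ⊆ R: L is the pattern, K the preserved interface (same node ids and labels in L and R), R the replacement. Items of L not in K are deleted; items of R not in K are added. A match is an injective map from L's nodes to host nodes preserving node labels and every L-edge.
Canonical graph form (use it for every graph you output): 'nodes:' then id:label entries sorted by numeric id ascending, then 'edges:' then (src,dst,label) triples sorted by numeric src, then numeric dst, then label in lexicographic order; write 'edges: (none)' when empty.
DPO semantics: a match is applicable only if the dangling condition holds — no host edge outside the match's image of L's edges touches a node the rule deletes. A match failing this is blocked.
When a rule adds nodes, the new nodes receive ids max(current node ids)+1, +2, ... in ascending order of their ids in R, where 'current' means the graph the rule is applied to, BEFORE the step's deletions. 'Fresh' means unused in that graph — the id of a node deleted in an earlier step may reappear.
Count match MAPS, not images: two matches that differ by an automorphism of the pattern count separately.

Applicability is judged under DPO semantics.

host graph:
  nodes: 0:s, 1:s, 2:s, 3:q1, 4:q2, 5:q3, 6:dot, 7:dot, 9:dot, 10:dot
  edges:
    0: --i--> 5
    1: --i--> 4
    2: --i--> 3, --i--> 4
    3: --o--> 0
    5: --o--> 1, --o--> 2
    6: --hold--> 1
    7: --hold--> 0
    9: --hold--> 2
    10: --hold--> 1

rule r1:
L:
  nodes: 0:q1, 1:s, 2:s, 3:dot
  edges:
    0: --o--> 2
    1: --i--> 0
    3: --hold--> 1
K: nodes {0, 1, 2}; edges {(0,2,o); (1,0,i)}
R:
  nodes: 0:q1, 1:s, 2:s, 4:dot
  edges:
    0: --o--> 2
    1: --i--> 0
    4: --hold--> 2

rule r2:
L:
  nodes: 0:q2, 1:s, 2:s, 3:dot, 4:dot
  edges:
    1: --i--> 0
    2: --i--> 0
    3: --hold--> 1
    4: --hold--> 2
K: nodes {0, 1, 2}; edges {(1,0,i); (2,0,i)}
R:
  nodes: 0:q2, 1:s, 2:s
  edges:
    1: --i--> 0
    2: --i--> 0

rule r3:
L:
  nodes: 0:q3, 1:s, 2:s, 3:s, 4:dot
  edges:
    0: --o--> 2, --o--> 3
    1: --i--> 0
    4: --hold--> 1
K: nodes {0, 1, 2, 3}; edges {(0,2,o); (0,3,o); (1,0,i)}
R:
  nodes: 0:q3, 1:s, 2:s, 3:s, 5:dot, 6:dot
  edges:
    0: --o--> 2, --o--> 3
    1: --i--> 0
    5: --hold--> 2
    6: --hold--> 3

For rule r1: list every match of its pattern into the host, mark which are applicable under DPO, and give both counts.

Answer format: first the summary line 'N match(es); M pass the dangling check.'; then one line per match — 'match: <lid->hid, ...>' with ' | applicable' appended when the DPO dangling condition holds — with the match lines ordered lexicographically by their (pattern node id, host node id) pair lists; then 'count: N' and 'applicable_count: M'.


1 match(es); 1 pass the dangling check.
match: 0->3, 1->2, 2->0, 3->9 | applicable
count: 1
applicable_count: 1


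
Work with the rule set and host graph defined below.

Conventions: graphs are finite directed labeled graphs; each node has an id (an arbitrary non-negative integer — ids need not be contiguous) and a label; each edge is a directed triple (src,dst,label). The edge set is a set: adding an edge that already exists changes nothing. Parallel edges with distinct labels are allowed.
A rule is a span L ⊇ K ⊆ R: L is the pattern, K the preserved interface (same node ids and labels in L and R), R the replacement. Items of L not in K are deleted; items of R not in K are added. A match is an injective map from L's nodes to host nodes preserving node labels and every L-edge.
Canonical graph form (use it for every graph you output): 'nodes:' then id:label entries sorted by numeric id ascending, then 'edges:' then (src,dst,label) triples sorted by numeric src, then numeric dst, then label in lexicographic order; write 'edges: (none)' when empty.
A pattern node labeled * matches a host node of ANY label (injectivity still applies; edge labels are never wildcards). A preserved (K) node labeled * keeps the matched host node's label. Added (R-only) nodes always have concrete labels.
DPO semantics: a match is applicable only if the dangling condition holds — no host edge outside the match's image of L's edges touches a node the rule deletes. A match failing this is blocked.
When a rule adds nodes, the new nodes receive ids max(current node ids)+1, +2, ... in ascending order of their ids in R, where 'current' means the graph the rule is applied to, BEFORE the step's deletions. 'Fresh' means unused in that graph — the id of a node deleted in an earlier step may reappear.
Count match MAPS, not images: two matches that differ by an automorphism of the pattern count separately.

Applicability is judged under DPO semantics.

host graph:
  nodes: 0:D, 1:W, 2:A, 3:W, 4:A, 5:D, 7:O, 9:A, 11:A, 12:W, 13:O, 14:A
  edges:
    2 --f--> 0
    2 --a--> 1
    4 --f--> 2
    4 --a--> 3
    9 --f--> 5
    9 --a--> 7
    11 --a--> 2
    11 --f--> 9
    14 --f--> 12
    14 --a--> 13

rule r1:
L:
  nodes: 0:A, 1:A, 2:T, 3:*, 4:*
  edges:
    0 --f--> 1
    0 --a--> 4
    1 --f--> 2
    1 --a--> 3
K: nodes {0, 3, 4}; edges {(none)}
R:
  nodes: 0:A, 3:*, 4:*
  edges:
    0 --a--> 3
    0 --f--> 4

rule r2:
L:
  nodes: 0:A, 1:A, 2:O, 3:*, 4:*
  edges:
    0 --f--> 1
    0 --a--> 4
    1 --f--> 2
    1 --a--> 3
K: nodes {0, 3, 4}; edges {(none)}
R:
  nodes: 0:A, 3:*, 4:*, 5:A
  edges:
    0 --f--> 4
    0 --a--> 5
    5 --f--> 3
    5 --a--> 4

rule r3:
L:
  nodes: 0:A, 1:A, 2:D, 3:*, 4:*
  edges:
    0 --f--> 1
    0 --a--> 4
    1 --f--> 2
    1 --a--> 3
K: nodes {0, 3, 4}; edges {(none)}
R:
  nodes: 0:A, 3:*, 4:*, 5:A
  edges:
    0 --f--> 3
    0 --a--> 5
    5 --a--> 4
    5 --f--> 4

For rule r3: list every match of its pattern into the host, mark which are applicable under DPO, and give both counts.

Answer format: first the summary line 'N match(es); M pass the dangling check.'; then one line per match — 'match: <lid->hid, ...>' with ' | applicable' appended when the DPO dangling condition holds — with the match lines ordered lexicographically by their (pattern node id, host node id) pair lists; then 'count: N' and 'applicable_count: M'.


2 match(es); 1 pass the dangling check.
match: 0->4, 1->2, 2->0, 3->1, 4->3
match: 0->11, 1->9, 2->5, 3->7, 4->2 | applicable
count: 2
applicable_count: 1


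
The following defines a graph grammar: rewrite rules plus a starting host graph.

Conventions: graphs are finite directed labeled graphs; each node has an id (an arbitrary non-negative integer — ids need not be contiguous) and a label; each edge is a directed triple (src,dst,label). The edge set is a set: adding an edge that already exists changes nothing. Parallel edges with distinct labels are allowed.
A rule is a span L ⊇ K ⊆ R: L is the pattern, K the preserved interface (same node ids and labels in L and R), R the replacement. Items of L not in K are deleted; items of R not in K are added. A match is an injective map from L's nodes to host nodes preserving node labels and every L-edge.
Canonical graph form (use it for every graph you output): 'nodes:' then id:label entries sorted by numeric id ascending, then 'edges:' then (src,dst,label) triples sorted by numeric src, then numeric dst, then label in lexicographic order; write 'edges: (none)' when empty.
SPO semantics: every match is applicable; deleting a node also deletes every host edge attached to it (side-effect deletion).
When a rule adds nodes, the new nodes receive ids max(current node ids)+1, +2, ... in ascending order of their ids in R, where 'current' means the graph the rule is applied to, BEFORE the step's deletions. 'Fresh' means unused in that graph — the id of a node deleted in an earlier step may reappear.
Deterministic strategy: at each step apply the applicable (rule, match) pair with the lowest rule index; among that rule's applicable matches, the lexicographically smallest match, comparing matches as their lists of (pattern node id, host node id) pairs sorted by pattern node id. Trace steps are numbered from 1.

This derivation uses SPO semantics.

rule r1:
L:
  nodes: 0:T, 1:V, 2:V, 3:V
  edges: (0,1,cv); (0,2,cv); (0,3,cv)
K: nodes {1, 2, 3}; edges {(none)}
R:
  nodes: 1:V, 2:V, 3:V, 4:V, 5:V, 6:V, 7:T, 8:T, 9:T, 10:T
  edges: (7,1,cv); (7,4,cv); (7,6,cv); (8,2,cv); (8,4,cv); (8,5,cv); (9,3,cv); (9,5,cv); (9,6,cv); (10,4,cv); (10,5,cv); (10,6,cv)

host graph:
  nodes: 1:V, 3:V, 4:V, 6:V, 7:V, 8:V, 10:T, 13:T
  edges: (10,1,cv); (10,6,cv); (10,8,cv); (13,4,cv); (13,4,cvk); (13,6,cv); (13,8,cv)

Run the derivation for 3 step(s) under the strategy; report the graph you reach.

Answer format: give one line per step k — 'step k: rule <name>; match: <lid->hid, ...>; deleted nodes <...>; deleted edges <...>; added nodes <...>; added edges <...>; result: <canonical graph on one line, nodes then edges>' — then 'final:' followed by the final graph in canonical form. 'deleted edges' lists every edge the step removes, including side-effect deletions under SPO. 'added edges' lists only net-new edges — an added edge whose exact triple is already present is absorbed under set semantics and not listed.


step 1: rule r1; match: 0->10, 1->1, 2->6, 3->8; deleted nodes 10; deleted edges (10,1,cv); (10,6,cv); (10,8,cv); added nodes 14, 15, 16, 17, 18, 19, 20; added edges (17,1,cv); (17,14,cv); (17,16,cv); (18,6,cv); (18,14,cv); (18,15,cv); (19,8,cv); (19,15,cv); (19,16,cv); (20,14,cv); (20,15,cv); (20,16,cv); result: nodes: 1:V, 3:V, 4:V, 6:V, 7:V, 8:V, 13:T, 14:V, 15:V, 16:V, 17:T, 18:T, 19:T, 20:T edges: (13,4,cv); (13,4,cvk); (13,6,cv); (13,8,cv); (17,1,cv); (17,14,cv); (17,16,cv); (18,6,cv); (18,14,cv); (18,15,cv); (19,8,cv); (19,15,cv); (19,16,cv); (20,14,cv); (20,15,cv); (20,16,cv)
step 2: rule r1; match: 0->13, 1->4, 2->6, 3->8; deleted nodes 13; deleted edges (13,4,cv); (13,4,cvk); (13,6,cv); (13,8,cv); added nodes 21, 22, 23, 24, 25, 26, 27; added edges (24,4,cv); (24,21,cv); (24,23,cv); (25,6,cv); (25,21,cv); (25,22,cv); (26,8,cv); (26,22,cv); (26,23,cv); (27,21,cv); (27,22,cv); (27,23,cv); result: nodes: 1:V, 3:V, 4:V, 6:V, 7:V, 8:V, 14:V, 15:V, 16:V, 17:T, 18:T, 19:T, 20:T, 21:V, 22:V, 23:V, 24:T, 25:T, 26:T, 27:T edges: (17,1,cv); (17,14,cv); (17,16,cv); (18,6,cv); (18,14,cv); (18,15,cv); (19,8,cv); (19,15,cv); (19,16,cv); (20,14,cv); (20,15,cv); (20,16,cv); (24,4,cv); (24,21,cv); (24,23,cv); (25,6,cv); (25,21,cv); (25,22,cv); (26,8,cv); (26,22,cv); (26,23,cv); (27,21,cv); (27,22,cv); (27,23,cv)
step 3: rule r1; match: 0->17, 1->1, 2->14, 3->16; deleted nodes 17; deleted edges (17,1,cv); (17,14,cv); (17,16,cv); added nodes 28, 29, 30, 31, 32, 33, 34; added edges (31,1,cv); (31,28,cv); (31,30,cv); (32,14,cv); (32,28,cv); (32,29,cv); (33,16,cv); (33,29,cv); (33,30,cv); (34,28,cv); (34,29,cv); (34,30,cv); result: nodes: 1:V, 3:V, 4:V, 6:V, 7:V, 8:V, 14:V, 15:V, 16:V, 18:T, 19:T, 20:T, 21:V, 22:V, 23:V, 24:T, 25:T, 26:T, 27:T, 28:V, 29:V, 30:V, 31:T, 32:T, 33:T, 34:T edges: (18,6,cv); (18,14,cv); (18,15,cv); (19,8,cv); (19,15,cv); (19,16,cv); (20,14,cv); (20,15,cv); (20,16,cv); (24,4,cv); (24,21,cv); (24,23,cv); (25,6,cv); (25,21,cv); (25,22,cv); (26,8,cv); (26,22,cv); (26,23,cv); (27,21,cv); (27,22,cv); (27,23,cv); (31,1,cv); (31,28,cv); (31,30,cv); (32,14,cv); (32,28,cv); (32,29,cv); (33,16,cv); (33,29,cv); (33,30,cv); (34,28,cv); (34,29,cv); (34,30,cv)
final:
nodes: 1:V, 3:V, 4:V, 6:V, 7:V, 8:V, 14:V, 15:V, 16:V, 18:T, 19:T, 20:T, 21:V, 22:V, 23:V, 24:T, 25:T, 26:T, 27:T, 28:V, 29:V, 30:V, 31:T, 32:T, 33:T, 34:T
edges: (18,6,cv); (18,14,cv); (18,15,cv); (19,8,cv); (19,15,cv); (19,16,cv); (20,14,cv); (20,15,cv); (20,16,cv); (24,4,cv); (24,21,cv); (24,23,cv); (25,6,cv); (25,21,cv); (25,22,cv); (26,8,cv); (26,22,cv); (26,23,cv); (27,21,cv); (27,22,cv); (27,23,cv); (31,1,cv); (31,28,cv); (31,30,cv); (32,14,cv); (32,28,cv); (32,29,cv); (33,16,cv); (33,29,cv); (33,30,cv); (34,28,cv); (34,29,cv); (34,30,cv)


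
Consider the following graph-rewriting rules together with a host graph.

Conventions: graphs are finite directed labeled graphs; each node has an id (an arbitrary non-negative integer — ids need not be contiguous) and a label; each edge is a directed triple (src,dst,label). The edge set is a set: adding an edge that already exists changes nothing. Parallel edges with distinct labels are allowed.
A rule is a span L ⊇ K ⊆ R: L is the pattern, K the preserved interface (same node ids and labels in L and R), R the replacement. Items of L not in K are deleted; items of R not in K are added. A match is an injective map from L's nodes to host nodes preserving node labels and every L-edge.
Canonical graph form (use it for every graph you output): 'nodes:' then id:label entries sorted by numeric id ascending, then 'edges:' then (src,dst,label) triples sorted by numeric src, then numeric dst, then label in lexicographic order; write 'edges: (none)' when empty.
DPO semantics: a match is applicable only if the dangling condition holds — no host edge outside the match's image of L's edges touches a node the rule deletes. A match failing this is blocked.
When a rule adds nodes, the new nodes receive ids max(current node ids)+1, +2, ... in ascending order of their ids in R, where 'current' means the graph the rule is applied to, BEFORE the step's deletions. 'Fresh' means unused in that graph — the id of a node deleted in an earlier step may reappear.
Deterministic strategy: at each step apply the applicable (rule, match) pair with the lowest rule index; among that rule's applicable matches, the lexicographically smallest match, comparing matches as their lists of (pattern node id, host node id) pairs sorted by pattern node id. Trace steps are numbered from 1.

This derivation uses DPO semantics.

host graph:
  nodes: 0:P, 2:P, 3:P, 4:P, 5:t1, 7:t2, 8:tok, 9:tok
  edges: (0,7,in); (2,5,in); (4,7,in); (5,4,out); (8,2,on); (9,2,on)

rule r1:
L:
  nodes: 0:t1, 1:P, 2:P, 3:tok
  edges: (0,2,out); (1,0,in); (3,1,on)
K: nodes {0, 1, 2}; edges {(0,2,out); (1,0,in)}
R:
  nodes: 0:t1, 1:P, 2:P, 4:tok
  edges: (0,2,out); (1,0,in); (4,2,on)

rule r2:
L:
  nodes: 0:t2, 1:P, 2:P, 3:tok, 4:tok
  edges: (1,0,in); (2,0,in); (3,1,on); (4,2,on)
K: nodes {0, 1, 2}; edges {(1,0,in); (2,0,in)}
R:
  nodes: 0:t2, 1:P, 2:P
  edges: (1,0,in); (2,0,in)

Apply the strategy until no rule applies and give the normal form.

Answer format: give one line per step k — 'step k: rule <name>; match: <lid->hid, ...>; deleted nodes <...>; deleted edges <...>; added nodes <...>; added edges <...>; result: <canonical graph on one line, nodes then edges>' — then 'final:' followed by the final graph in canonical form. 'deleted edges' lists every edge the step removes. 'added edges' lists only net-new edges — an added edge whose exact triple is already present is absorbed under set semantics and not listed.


step 1: rule r1; match: 0->5, 1->2, 2->4, 3->8; deleted nodes 8; deleted edges (8,2,on); added nodes 10; added edges (10,4,on); result: nodes: 0:P, 2:P, 3:P, 4:P, 5:t1, 7:t2, 9:tok, 10:tok edges: (0,7,in); (2,5,in); (4,7,in); (5,4,out); (9,2,on); (10,4,on)
step 2: rule r1; match: 0->5, 1->2, 2->4, 3->9; deleted nodes 9; deleted edges (9,2,on); added nodes 11; added edges (11,4,on); result: nodes: 0:P, 2:P, 3:P, 4:P, 5:t1, 7:t2, 10:tok, 11:tok edges: (0,7,in); (2,5,in); (4,7,in); (5,4,out); (10,4,on); (11,4,on)
final:
nodes: 0:P, 2:P, 3:P, 4:P, 5:t1, 7:t2, 10:tok, 11:tok
edges: (0,7,in); (2,5,in); (4,7,in); (5,4,out); (10,4,on); (11,4,on)


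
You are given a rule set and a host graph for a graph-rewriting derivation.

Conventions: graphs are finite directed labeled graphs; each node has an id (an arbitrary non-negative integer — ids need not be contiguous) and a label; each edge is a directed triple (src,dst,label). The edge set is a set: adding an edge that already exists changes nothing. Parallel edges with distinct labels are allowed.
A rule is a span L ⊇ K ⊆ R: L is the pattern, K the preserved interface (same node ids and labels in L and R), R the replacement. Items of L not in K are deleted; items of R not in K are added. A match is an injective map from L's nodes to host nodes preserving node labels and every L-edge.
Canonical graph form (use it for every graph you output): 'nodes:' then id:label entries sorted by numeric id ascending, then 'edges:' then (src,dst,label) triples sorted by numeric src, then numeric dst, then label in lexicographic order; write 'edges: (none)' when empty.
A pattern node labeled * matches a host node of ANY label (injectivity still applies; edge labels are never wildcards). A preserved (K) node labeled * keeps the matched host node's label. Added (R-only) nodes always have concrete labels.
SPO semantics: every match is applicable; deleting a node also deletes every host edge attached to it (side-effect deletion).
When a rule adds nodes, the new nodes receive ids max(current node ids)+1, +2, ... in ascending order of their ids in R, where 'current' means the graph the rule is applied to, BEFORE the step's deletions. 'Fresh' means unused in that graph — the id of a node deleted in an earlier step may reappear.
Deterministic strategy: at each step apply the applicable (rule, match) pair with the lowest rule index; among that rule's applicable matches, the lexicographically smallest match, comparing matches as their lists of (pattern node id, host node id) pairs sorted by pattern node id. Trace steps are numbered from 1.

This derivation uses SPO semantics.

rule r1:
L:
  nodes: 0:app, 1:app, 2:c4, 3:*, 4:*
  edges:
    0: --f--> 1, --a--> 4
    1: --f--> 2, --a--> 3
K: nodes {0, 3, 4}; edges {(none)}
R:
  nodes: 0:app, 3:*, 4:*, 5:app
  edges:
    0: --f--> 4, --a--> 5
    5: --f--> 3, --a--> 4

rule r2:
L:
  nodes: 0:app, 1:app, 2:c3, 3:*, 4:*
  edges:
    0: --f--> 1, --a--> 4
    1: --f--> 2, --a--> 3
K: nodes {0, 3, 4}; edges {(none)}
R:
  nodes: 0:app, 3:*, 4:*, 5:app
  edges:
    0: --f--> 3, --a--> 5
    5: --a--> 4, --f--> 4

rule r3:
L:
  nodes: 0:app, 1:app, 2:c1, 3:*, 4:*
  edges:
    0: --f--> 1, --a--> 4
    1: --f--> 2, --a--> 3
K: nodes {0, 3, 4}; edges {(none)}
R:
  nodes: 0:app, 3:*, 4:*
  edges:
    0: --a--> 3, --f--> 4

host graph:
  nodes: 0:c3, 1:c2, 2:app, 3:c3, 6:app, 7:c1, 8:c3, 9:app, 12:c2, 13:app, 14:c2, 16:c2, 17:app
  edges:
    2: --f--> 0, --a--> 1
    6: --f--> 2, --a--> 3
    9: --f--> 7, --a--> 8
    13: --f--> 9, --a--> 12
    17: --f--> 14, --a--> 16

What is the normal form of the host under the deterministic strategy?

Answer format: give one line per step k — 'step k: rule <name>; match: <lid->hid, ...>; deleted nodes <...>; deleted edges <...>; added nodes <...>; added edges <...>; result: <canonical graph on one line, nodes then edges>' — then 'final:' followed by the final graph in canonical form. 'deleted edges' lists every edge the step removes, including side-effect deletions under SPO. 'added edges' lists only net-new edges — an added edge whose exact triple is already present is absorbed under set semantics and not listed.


step 1: rule r2; match: 0->6, 1->2, 2->0, 3->1, 4->3; deleted nodes 0, 2; deleted edges (2,0,f); (2,1,a); (6,2,f); (6,3,a); added nodes 18; added edges (6,1,f); (6,18,a); (18,3,a); (18,3,f); result: nodes: 1:c2, 3:c3, 6:app, 7:c1, 8:c3, 9:app, 12:c2, 13:app, 14:c2, 16:c2, 17:app, 18:app edges: (6,1,f); (6,18,a); (9,7,f); (9,8,a); (13,9,f); (13,12,a); (17,14,f); (17,16,a); (18,3,a); (18,3,f)
step 2: rule r3; match: 0->13, 1->9, 2->7, 3->8, 4->12; deleted nodes 7, 9; deleted edges (9,7,f); (9,8,a); (13,9,f); (13,12,a); added nodes (none); added edges (13,8,a); (13,12,f); result: nodes: 1:c2, 3:c3, 6:app, 8:c3, 12:c2, 13:app, 14:c2, 16:c2, 17:app, 18:app edges: (6,1,f); (6,18,a); (13,8,a); (13,12,f); (17,14,f); (17,16,a); (18,3,a); (18,3,f)
final:
nodes: 1:c2, 3:c3, 6:app, 8:c3, 12:c2, 13:app, 14:c2, 16:c2, 17:app, 18:app
edges: (6,1,f); (6,18,a); (13,8,a); (13,12,f); (17,14,f); (17,16,a); (18,3,a); (18,3,f)
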